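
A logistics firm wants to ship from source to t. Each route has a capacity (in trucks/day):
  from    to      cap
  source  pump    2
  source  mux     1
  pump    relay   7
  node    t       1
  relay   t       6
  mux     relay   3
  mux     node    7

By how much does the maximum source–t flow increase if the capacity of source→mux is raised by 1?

Original max flow = 3.
After raising cap(source→mux), augmenting paths through that edge carry 1 more unit.
New max flow = 4. Increase = 1.

1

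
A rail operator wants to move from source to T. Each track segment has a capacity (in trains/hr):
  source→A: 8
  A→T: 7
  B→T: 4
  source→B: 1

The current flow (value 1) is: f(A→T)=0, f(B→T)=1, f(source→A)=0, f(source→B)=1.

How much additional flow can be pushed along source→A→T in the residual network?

7

Residual capacities along the path: source→A: 8, A→T: 7.
Minimum is 7.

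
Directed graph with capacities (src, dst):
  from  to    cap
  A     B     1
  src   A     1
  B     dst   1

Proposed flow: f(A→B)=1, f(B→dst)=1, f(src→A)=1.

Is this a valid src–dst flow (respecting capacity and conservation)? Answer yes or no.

Yes

Every edge has 0 ≤ f(e) ≤ cap(e).
At each intermediate node, inflow equals outflow.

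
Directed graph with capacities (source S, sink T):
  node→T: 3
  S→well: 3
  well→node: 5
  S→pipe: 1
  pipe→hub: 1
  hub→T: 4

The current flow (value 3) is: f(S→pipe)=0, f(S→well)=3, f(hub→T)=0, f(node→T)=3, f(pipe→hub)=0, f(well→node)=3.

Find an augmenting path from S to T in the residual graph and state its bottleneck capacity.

Residual along S→pipe→hub→T: S→pipe: 1, pipe→hub: 1, hub→T: 4.
Bottleneck = min = 1.

S→pipe→hub→T, bottleneck 1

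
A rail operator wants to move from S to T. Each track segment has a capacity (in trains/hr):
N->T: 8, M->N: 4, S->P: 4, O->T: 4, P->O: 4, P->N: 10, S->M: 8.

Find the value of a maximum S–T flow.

8

Augment S->M->N->T: bottleneck 4. Total 4.
Augment S->P->N->T: bottleneck 4. Total 8.
No augmenting path remains in the residual graph.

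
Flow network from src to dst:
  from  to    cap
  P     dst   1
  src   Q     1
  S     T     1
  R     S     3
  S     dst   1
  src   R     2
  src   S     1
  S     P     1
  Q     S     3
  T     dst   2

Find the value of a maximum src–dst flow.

Augment src→S→dst: bottleneck 1. Total 1.
Augment src→Q→S→P→dst: bottleneck 1. Total 2.
Augment src→R→S→T→dst: bottleneck 1. Total 3.
No augmenting path remains in the residual graph.

3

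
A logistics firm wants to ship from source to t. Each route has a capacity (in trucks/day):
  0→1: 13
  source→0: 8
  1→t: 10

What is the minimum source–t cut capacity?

8

Max flow = 8 (via 1 augmenting path).
In the residual at optimum, the set reachable from source is {source}.
Cut edges: source→0 (cap 8). Sum = 8.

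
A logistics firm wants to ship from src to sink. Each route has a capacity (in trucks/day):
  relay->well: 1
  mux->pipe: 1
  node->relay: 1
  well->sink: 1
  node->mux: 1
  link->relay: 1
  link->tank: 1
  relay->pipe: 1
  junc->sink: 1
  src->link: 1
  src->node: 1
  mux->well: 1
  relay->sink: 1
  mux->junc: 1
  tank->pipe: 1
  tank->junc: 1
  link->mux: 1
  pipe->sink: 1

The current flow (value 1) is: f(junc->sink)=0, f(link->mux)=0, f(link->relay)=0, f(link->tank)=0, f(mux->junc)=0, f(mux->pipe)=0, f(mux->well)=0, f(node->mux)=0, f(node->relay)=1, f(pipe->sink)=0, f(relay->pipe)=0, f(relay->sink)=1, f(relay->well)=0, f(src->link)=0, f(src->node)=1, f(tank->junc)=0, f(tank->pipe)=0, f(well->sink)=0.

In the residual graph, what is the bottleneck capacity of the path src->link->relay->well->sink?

Residual capacities along the path: src->link: 1, link->relay: 1, relay->well: 1, well->sink: 1.
Minimum is 1.

1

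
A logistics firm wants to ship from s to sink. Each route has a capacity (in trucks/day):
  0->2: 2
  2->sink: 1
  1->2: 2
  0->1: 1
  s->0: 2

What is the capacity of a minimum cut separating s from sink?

1

Max flow = 1 (via 1 augmenting path).
In the residual at optimum, the set reachable from s is {0, 1, 2, s}.
Cut edges: 2->sink (cap 1). Sum = 1.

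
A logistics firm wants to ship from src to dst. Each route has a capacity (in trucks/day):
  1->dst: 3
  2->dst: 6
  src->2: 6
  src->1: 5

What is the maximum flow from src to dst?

Augment src->1->dst: bottleneck 3. Total 3.
Augment src->2->dst: bottleneck 6. Total 9.
No augmenting path remains in the residual graph.

9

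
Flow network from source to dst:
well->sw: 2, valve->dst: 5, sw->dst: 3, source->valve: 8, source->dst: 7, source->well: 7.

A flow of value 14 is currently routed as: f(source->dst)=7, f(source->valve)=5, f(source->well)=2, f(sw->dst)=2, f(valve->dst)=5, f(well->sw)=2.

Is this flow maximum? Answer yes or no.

Yes

Residual reachable from source: {source, valve, well}; dst is not reachable.
Saturated cut: source->dst, valve->dst, well->sw with total capacity 14 = current flow value. Flow is maximum.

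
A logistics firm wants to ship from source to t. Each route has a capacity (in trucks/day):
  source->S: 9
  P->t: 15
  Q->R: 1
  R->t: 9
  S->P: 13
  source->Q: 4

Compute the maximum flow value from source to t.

Augment source->S->P->t: bottleneck 9. Total 9.
Augment source->Q->R->t: bottleneck 1. Total 10.
No augmenting path remains in the residual graph.

10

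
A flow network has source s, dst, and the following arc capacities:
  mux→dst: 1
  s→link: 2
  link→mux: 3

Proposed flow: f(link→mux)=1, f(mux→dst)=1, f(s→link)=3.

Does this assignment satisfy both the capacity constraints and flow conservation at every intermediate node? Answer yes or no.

Capacity violated on s→link: flow 3 > capacity 2.

No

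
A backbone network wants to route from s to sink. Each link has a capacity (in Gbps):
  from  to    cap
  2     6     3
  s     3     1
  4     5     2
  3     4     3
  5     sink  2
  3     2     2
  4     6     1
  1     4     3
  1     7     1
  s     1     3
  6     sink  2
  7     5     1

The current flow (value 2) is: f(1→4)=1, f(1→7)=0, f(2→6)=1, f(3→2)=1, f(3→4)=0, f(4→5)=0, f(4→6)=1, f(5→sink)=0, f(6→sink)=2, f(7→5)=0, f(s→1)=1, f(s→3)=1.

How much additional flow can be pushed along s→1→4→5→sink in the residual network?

Residual capacities along the path: s→1: 2, 1→4: 2, 4→5: 2, 5→sink: 2.
Minimum is 2.

2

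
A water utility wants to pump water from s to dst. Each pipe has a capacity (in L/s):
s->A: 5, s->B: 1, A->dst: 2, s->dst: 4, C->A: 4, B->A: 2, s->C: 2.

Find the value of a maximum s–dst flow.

6

Augment s->dst: bottleneck 4. Total 4.
Augment s->A->dst: bottleneck 2. Total 6.
No augmenting path remains in the residual graph.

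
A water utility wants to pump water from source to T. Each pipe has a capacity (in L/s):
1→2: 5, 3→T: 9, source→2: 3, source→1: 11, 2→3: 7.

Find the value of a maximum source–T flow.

Augment source→2→3→T: bottleneck 3. Total 3.
Augment source→1→2→3→T: bottleneck 4. Total 7.
No augmenting path remains in the residual graph.

7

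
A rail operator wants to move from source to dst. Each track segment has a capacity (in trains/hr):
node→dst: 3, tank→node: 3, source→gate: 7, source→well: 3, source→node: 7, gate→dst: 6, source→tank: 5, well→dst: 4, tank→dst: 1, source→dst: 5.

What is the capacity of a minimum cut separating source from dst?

18

Max flow = 18 (via 5 augmenting paths).
In the residual at optimum, the set reachable from source is {gate, node, source, tank}.
Cut edges: source→well (cap 3), source→dst (cap 5), gate→dst (cap 6), tank→dst (cap 1), node→dst (cap 3). Sum = 18.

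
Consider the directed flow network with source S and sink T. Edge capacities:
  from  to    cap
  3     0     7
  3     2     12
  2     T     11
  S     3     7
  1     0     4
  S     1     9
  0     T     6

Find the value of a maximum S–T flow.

Augment S→1→0→T: bottleneck 4. Total 4.
Augment S→3→0→T: bottleneck 2. Total 6.
Augment S→3→2→T: bottleneck 5. Total 11.
No augmenting path remains in the residual graph.

11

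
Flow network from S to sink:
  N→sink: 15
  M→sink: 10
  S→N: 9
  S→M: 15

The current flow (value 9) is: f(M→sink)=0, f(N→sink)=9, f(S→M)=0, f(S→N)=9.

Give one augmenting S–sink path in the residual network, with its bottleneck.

S→M→sink, bottleneck 10

Residual along S→M→sink: S→M: 15, M→sink: 10.
Bottleneck = min = 10.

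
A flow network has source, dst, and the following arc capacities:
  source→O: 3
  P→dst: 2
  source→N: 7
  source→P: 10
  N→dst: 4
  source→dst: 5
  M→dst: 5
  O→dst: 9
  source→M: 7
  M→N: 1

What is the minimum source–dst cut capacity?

Max flow = 19 (via 5 augmenting paths).
In the residual at optimum, the set reachable from source is {M, N, P, source}.
Cut edges: source→O (cap 3), source→dst (cap 5), M→dst (cap 5), N→dst (cap 4), P→dst (cap 2). Sum = 19.

19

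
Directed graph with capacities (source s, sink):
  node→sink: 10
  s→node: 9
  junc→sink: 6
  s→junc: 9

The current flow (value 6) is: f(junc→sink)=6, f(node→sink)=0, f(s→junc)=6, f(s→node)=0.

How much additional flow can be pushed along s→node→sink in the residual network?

9

Residual capacities along the path: s→node: 9, node→sink: 10.
Minimum is 9.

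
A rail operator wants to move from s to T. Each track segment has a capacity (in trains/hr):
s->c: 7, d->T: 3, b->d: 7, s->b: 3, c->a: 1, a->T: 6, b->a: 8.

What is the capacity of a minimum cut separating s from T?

Max flow = 4 (via 2 augmenting paths).
In the residual at optimum, the set reachable from s is {c, s}.
Cut edges: s->b (cap 3), c->a (cap 1). Sum = 4.

4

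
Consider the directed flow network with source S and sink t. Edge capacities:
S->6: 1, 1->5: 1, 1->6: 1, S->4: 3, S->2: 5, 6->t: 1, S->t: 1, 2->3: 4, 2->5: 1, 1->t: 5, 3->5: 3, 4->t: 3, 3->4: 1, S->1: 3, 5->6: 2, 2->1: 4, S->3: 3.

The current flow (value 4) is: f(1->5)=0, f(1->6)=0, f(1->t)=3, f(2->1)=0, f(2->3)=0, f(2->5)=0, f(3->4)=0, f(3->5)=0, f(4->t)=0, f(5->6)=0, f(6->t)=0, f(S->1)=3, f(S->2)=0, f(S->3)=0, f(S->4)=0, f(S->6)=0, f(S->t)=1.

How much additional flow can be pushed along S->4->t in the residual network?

3

Residual capacities along the path: S->4: 3, 4->t: 3.
Minimum is 3.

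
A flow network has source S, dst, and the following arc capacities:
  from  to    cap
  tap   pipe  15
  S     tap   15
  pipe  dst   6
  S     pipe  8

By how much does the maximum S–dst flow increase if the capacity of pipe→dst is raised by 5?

5

Original max flow = 6.
After raising cap(pipe→dst), augmenting paths through that edge carry 5 more units.
New max flow = 11. Increase = 5.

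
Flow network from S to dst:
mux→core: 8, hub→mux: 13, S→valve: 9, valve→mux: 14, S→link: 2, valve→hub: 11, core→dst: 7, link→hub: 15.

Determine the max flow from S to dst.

Augment S→valve→mux→core→dst: bottleneck 7. Total 7.
No augmenting path remains in the residual graph.

7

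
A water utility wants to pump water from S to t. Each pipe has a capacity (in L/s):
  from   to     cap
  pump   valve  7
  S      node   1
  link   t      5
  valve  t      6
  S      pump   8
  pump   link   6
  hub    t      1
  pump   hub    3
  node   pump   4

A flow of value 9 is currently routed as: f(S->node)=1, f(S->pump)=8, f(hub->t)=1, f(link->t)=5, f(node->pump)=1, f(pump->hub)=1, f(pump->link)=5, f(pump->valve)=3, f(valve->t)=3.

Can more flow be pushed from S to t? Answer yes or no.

Residual reachable from S: {S}; t is not reachable.
Saturated cut: S->node, S->pump with total capacity 9 = current flow value. Flow is maximum.

No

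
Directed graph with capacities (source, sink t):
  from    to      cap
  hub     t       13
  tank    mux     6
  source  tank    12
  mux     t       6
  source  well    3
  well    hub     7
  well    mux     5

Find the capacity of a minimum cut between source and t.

9

Max flow = 9 (via 2 augmenting paths).
In the residual at optimum, the set reachable from source is {source, tank}.
Cut edges: source→well (cap 3), tank→mux (cap 6). Sum = 9.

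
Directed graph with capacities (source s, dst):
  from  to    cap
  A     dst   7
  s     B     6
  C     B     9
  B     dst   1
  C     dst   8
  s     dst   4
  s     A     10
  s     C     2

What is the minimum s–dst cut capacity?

14

Max flow = 14 (via 4 augmenting paths).
In the residual at optimum, the set reachable from s is {A, B, s}.
Cut edges: s→C (cap 2), s→dst (cap 4), A→dst (cap 7), B→dst (cap 1). Sum = 14.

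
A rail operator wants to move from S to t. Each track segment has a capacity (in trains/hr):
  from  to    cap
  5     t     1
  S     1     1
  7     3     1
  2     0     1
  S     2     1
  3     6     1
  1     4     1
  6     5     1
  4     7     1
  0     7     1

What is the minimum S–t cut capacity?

1

Max flow = 1 (via 1 augmenting path).
In the residual at optimum, the set reachable from S is {0, 1, 2, 4, 7, S}.
Cut edges: 7->3 (cap 1). Sum = 1.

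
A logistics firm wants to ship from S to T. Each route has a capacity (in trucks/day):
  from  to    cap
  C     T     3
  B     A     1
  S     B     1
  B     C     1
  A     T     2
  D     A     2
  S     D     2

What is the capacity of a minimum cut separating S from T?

3

Max flow = 3 (via 2 augmenting paths).
In the residual at optimum, the set reachable from S is {S}.
Cut edges: S→D (cap 2), S→B (cap 1). Sum = 3.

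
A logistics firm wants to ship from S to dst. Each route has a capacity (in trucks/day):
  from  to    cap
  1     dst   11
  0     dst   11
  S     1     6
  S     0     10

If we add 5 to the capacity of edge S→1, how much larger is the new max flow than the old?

5

Original max flow = 16.
After raising cap(S→1), augmenting paths through that edge carry 5 more units.
New max flow = 21. Increase = 5.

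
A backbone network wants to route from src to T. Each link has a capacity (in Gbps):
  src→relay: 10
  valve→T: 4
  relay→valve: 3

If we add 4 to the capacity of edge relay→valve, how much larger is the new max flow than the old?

Original max flow = 3.
After raising cap(relay→valve), augmenting paths through that edge carry 1 more unit.
New max flow = 4. Increase = 1.

1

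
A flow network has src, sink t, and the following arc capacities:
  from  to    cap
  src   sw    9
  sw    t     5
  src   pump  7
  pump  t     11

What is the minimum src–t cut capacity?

Max flow = 12 (via 2 augmenting paths).
In the residual at optimum, the set reachable from src is {src, sw}.
Cut edges: src->pump (cap 7), sw->t (cap 5). Sum = 12.

12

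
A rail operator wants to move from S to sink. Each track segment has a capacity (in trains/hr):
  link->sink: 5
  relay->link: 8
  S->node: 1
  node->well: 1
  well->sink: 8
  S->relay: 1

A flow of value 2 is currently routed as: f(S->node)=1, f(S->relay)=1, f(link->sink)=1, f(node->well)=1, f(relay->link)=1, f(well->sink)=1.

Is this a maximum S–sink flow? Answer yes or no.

Yes

Residual reachable from S: {S}; sink is not reachable.
Saturated cut: S->node, S->relay with total capacity 2 = current flow value. Flow is maximum.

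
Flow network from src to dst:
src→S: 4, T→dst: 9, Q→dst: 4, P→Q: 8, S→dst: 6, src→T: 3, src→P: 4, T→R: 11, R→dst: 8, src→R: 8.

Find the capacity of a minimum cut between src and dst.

Max flow = 19 (via 4 augmenting paths).
In the residual at optimum, the set reachable from src is {src}.
Cut edges: src→S (cap 4), src→T (cap 3), src→P (cap 4), src→R (cap 8). Sum = 19.

19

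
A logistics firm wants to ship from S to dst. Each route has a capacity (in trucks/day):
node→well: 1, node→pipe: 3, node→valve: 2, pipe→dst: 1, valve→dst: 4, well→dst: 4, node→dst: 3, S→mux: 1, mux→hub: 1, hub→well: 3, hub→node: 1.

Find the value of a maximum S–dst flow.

1

Augment S→mux→hub→node→dst: bottleneck 1. Total 1.
No augmenting path remains in the residual graph.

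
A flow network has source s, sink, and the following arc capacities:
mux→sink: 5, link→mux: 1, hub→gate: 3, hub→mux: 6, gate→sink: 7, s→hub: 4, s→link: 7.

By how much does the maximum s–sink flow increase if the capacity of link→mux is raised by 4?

Original max flow = 5.
After raising cap(link→mux), augmenting paths through that edge carry 3 more units.
New max flow = 8. Increase = 3.

3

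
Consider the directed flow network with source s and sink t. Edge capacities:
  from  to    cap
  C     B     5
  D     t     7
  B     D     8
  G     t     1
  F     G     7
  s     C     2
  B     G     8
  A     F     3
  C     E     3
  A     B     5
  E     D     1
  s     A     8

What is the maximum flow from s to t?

8

Augment s->C->E->D->t: bottleneck 1. Total 1.
Augment s->C->B->D->t: bottleneck 1. Total 2.
Augment s->A->B->D->t: bottleneck 5. Total 7.
Augment s->A->F->G->t: bottleneck 1. Total 8.
No augmenting path remains in the residual graph.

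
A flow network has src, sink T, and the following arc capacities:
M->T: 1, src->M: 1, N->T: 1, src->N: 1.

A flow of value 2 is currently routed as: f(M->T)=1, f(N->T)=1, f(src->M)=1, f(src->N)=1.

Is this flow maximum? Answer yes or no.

Yes

Residual reachable from src: {src}; T is not reachable.
Saturated cut: src->M, src->N with total capacity 2 = current flow value. Flow is maximum.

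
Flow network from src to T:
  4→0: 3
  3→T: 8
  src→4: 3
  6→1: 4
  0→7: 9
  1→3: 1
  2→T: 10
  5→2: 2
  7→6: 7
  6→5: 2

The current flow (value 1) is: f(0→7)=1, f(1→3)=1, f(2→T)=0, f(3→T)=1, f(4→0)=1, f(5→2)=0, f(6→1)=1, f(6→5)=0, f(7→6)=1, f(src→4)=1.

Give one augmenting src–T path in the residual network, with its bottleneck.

src→4→0→7→6→5→2→T, bottleneck 2

Residual along src→4→0→7→6→5→2→T: src→4: 2, 4→0: 2, 0→7: 8, 7→6: 6, 6→5: 2, 5→2: 2, 2→T: 10.
Bottleneck = min = 2.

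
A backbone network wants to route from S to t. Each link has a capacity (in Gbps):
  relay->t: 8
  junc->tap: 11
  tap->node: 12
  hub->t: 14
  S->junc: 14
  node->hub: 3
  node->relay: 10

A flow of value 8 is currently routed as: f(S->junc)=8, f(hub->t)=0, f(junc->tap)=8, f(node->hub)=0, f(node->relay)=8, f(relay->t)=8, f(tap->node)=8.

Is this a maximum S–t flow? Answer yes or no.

No

Residual path S->junc->tap->node->hub->t has bottleneck 3 > 0.
Pushing 3 along it raises the flow to 11, so the given flow is not maximum.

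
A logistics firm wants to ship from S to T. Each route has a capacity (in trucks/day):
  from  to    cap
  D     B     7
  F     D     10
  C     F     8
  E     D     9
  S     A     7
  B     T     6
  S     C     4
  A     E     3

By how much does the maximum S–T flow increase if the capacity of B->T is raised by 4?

Original max flow = 6.
After raising cap(B->T), augmenting paths through that edge carry 1 more unit.
New max flow = 7. Increase = 1.

1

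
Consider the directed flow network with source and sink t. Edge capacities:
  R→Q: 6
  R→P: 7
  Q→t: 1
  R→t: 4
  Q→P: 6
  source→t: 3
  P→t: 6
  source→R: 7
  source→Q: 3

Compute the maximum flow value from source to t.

13

Augment source→t: bottleneck 3. Total 3.
Augment source→R→t: bottleneck 4. Total 7.
Augment source→Q→t: bottleneck 1. Total 8.
Augment source→R→P→t: bottleneck 3. Total 11.
Augment source→Q→P→t: bottleneck 2. Total 13.
No augmenting path remains in the residual graph.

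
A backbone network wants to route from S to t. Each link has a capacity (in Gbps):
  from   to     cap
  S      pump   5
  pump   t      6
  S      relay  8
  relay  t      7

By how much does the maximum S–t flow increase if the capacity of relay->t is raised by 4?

Original max flow = 12.
After raising cap(relay->t), augmenting paths through that edge carry 1 more unit.
New max flow = 13. Increase = 1.

1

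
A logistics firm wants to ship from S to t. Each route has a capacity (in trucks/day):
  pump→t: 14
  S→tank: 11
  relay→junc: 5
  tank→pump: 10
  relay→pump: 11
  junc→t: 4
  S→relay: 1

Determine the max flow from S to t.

11

Augment S→tank→pump→t: bottleneck 10. Total 10.
Augment S→relay→pump→t: bottleneck 1. Total 11.
No augmenting path remains in the residual graph.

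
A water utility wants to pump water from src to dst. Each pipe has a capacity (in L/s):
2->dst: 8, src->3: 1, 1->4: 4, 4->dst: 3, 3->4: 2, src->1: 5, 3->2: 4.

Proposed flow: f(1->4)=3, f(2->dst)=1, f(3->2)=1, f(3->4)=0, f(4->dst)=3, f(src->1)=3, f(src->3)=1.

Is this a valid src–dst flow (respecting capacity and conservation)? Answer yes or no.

Every edge has 0 ≤ f(e) ≤ cap(e).
At each intermediate node, inflow equals outflow.

Yes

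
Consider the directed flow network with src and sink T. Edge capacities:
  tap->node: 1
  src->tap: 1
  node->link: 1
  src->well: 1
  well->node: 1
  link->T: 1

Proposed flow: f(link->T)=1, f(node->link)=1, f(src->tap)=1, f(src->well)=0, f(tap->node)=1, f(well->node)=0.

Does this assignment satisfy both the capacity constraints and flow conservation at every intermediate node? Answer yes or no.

Yes

Every edge has 0 ≤ f(e) ≤ cap(e).
At each intermediate node, inflow equals outflow.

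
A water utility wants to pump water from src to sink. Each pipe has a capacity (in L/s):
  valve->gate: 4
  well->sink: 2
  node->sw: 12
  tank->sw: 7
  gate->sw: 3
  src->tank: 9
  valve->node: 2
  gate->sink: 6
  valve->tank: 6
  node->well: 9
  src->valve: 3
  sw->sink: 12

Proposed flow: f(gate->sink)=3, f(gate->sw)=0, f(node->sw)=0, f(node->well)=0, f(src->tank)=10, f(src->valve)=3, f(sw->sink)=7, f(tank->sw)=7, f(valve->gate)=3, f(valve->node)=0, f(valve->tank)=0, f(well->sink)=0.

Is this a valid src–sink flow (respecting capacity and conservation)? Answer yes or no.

No

Capacity violated on src->tank: flow 10 > capacity 9.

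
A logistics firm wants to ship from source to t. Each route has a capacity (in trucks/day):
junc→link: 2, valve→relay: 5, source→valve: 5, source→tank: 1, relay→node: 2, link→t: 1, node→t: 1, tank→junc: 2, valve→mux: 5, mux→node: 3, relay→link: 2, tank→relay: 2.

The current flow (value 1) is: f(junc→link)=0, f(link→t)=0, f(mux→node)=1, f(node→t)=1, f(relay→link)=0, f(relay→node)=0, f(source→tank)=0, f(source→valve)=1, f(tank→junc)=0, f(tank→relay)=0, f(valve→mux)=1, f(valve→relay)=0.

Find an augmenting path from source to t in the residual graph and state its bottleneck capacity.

Residual along source→valve→relay→link→t: source→valve: 4, valve→relay: 5, relay→link: 2, link→t: 1.
Bottleneck = min = 1.

source→valve→relay→link→t, bottleneck 1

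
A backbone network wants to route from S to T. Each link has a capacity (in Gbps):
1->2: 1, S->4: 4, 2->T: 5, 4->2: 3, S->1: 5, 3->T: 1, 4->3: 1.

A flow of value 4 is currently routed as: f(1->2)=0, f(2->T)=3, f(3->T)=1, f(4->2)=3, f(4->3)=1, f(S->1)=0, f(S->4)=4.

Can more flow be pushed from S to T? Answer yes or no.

Yes

Residual path S->1->2->T has bottleneck 1 > 0.
Pushing 1 along it raises the flow to 5, so the given flow is not maximum.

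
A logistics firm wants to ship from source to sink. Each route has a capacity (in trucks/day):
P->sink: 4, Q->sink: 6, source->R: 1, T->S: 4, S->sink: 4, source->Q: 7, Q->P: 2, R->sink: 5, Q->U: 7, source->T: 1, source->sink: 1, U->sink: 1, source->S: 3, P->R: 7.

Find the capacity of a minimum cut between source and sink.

Max flow = 13 (via 6 augmenting paths).
In the residual at optimum, the set reachable from source is {source}.
Cut edges: source->Q (cap 7), source->T (cap 1), source->S (cap 3), source->R (cap 1), source->sink (cap 1). Sum = 13.

13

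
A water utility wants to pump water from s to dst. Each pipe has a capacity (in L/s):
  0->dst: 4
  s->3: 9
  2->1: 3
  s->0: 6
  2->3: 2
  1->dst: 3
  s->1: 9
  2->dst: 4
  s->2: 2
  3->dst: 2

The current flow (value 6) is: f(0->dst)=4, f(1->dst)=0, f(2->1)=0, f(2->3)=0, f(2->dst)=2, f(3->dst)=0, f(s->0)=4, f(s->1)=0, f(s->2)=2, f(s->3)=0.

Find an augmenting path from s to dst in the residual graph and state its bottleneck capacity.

s->1->dst, bottleneck 3

Residual along s->1->dst: s->1: 9, 1->dst: 3.
Bottleneck = min = 3.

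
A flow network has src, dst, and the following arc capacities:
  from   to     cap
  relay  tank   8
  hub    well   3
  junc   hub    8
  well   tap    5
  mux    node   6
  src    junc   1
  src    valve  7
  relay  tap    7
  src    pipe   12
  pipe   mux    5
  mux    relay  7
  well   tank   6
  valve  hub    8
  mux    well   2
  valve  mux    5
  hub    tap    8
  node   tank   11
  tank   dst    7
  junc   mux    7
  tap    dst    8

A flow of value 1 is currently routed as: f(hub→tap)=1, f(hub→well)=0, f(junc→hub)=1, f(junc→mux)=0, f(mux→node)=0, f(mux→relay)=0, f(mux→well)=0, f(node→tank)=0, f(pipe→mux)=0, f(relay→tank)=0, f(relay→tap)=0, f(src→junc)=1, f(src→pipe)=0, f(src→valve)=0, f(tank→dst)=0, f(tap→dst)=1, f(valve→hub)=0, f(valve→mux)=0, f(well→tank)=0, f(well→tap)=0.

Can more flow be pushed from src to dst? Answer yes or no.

Residual path src→valve→hub→tap→dst has bottleneck 7 > 0.
Pushing 7 along it raises the flow to 8, so the given flow is not maximum.

Yes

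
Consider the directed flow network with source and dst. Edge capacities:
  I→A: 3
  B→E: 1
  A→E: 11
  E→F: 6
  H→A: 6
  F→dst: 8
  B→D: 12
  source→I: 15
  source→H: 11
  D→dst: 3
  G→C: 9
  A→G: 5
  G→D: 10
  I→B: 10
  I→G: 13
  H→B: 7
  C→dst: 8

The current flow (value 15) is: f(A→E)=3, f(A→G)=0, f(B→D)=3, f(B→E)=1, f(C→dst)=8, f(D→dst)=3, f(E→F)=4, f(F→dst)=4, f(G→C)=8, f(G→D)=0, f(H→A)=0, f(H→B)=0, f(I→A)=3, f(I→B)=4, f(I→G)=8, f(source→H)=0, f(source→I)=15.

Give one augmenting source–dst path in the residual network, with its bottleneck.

source→H→A→E→F→dst, bottleneck 2

Residual along source→H→A→E→F→dst: source→H: 11, H→A: 6, A→E: 8, E→F: 2, F→dst: 4.
Bottleneck = min = 2.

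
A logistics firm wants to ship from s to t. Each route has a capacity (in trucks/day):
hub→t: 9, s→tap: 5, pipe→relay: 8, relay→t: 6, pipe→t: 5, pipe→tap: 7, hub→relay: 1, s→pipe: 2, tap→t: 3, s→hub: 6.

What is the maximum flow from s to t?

11

Augment s→pipe→t: bottleneck 2. Total 2.
Augment s→hub→t: bottleneck 6. Total 8.
Augment s→tap→t: bottleneck 3. Total 11.
No augmenting path remains in the residual graph.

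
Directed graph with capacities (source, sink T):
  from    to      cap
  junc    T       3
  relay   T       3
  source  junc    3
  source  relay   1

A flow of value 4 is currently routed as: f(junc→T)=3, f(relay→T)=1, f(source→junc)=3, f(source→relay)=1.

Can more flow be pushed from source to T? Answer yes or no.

No

Residual reachable from source: {source}; T is not reachable.
Saturated cut: source→junc, source→relay with total capacity 4 = current flow value. Flow is maximum.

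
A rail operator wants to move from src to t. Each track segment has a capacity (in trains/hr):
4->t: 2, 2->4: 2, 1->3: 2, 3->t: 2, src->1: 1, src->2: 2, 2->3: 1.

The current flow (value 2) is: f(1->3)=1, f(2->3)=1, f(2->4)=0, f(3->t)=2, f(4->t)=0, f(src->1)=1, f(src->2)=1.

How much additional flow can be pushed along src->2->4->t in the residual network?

Residual capacities along the path: src->2: 1, 2->4: 2, 4->t: 2.
Minimum is 1.

1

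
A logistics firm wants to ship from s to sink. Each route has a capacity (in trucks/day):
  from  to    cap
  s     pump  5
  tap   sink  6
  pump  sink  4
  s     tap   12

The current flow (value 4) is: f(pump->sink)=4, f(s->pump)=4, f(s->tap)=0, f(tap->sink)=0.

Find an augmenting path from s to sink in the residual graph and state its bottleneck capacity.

Residual along s->tap->sink: s->tap: 12, tap->sink: 6.
Bottleneck = min = 6.

s->tap->sink, bottleneck 6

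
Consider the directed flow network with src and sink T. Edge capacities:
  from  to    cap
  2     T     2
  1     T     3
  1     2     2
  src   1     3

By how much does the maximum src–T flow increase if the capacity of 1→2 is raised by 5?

0

Original max flow = 3.
Edge 1→2 does not cross the min cut (source side {src}), so extra capacity there cannot help.
New max flow = 3. Increase = 0.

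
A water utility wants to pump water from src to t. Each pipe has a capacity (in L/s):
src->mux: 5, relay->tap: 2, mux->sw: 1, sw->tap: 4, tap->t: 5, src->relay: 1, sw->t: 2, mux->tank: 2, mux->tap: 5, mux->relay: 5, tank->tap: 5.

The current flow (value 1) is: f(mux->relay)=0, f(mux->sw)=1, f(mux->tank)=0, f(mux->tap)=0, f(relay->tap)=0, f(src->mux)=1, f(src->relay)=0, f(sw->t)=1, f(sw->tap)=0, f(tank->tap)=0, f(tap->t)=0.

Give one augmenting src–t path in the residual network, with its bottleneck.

src->mux->tap->t, bottleneck 4

Residual along src->mux->tap->t: src->mux: 4, mux->tap: 5, tap->t: 5.
Bottleneck = min = 4.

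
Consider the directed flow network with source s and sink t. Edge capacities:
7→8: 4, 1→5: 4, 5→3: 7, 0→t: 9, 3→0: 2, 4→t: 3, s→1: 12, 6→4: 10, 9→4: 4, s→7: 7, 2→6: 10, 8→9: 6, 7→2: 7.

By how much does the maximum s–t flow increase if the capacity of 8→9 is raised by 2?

0

Original max flow = 5.
Edge 8→9 does not cross the min cut (source side {1, 2, 3, 4, 5, 6, 7, 8, 9, s}), so extra capacity there cannot help.
New max flow = 5. Increase = 0.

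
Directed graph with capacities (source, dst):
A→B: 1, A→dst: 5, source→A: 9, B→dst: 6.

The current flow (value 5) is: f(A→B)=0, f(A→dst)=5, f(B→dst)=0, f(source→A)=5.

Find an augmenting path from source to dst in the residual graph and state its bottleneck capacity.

source→A→B→dst, bottleneck 1

Residual along source→A→B→dst: source→A: 4, A→B: 1, B→dst: 6.
Bottleneck = min = 1.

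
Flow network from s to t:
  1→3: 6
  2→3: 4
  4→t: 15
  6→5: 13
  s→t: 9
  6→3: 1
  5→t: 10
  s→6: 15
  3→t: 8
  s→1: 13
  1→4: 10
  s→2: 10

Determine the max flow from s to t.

37

Augment s→t: bottleneck 9. Total 9.
Augment s→1→4→t: bottleneck 10. Total 19.
Augment s→1→3→t: bottleneck 3. Total 22.
Augment s→2→3→t: bottleneck 4. Total 26.
Augment s→6→3→t: bottleneck 1. Total 27.
Augment s→6→5→t: bottleneck 10. Total 37.
No augmenting path remains in the residual graph.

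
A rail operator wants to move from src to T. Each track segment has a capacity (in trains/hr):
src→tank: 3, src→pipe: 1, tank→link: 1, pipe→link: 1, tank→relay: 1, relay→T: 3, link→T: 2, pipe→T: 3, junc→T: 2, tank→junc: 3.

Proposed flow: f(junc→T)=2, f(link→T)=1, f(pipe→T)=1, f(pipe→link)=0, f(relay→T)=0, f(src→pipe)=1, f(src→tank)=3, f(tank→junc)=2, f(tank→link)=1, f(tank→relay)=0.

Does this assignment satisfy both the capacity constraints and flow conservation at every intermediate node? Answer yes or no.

Every edge has 0 ≤ f(e) ≤ cap(e).
At each intermediate node, inflow equals outflow.

Yes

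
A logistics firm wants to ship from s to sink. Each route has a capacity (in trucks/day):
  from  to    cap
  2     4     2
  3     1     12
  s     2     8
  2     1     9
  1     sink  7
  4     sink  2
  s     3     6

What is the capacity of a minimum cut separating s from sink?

9

Max flow = 9 (via 3 augmenting paths).
In the residual at optimum, the set reachable from s is {1, 2, 3, s}.
Cut edges: 2->4 (cap 2), 1->sink (cap 7). Sum = 9.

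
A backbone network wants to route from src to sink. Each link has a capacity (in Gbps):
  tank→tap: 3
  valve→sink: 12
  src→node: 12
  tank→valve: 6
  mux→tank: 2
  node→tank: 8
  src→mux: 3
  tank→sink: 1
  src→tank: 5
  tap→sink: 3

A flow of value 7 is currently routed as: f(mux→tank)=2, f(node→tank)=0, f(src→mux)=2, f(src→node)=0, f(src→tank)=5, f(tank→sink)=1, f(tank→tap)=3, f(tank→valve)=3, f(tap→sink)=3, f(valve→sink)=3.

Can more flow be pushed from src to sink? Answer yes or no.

Residual path src→node→tank→valve→sink has bottleneck 3 > 0.
Pushing 3 along it raises the flow to 10, so the given flow is not maximum.

Yes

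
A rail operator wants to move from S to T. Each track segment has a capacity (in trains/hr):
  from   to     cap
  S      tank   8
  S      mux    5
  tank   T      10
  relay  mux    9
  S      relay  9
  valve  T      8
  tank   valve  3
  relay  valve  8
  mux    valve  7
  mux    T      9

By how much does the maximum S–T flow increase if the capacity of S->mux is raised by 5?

Original max flow = 22.
After raising cap(S->mux), augmenting paths through that edge carry 3 more units.
New max flow = 25. Increase = 3.

3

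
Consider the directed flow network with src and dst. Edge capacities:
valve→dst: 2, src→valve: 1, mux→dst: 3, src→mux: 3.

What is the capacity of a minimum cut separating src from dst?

Max flow = 4 (via 2 augmenting paths).
In the residual at optimum, the set reachable from src is {src}.
Cut edges: src→valve (cap 1), src→mux (cap 3). Sum = 4.

4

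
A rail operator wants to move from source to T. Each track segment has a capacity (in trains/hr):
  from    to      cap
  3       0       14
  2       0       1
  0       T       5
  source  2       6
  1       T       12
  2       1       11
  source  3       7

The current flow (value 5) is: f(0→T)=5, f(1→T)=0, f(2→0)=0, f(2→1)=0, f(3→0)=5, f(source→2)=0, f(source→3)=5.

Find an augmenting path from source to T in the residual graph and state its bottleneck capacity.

Residual along source→2→1→T: source→2: 6, 2→1: 11, 1→T: 12.
Bottleneck = min = 6.

source→2→1→T, bottleneck 6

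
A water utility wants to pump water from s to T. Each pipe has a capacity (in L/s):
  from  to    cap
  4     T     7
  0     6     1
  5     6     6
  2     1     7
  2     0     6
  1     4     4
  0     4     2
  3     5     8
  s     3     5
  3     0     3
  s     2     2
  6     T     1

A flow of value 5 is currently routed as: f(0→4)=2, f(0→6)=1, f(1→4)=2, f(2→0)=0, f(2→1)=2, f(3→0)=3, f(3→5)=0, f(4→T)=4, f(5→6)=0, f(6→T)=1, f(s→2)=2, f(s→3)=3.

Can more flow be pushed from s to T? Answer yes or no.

No

Residual reachable from s: {0, 3, 5, 6, s}; T is not reachable.
Saturated cut: s→2, 0→4, 6→T with total capacity 5 = current flow value. Flow is maximum.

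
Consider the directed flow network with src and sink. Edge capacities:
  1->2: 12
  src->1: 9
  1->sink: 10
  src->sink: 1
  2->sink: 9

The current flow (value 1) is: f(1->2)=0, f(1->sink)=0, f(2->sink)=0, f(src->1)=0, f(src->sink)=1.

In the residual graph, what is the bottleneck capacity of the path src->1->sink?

9

Residual capacities along the path: src->1: 9, 1->sink: 10.
Minimum is 9.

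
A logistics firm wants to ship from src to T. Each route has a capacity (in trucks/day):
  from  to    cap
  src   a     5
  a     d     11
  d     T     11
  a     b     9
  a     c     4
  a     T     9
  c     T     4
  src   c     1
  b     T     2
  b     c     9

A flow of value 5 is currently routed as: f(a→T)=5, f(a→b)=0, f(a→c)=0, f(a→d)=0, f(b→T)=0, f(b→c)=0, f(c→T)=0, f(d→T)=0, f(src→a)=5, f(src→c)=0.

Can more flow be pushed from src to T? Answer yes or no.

Residual path src→c→T has bottleneck 1 > 0.
Pushing 1 along it raises the flow to 6, so the given flow is not maximum.

Yes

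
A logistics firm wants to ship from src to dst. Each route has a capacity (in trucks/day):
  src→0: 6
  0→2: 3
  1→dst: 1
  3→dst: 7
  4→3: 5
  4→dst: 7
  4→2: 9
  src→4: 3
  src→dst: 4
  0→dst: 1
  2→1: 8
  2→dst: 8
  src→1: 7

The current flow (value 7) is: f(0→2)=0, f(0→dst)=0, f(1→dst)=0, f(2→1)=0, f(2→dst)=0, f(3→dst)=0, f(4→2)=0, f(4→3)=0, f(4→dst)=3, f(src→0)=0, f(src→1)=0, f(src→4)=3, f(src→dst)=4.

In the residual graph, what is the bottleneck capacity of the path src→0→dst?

Residual capacities along the path: src→0: 6, 0→dst: 1.
Minimum is 1.

1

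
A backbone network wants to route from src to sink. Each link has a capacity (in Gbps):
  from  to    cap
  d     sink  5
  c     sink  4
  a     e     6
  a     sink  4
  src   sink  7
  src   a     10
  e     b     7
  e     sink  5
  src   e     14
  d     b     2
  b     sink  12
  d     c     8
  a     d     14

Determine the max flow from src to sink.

Augment src→sink: bottleneck 7. Total 7.
Augment src→a→sink: bottleneck 4. Total 11.
Augment src→e→sink: bottleneck 5. Total 16.
Augment src→a→d→sink: bottleneck 5. Total 21.
Augment src→e→b→sink: bottleneck 7. Total 28.
Augment src→a→d→c→sink: bottleneck 1. Total 29.
No augmenting path remains in the residual graph.

29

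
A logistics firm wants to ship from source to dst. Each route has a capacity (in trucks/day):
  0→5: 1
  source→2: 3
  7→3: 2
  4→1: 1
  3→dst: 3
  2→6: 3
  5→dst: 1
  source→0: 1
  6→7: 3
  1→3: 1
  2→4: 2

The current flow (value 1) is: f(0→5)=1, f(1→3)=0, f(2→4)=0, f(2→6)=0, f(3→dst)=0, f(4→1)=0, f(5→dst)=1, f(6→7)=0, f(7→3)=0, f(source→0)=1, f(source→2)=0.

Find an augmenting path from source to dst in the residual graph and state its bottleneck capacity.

source→2→4→1→3→dst, bottleneck 1

Residual along source→2→4→1→3→dst: source→2: 3, 2→4: 2, 4→1: 1, 1→3: 1, 3→dst: 3.
Bottleneck = min = 1.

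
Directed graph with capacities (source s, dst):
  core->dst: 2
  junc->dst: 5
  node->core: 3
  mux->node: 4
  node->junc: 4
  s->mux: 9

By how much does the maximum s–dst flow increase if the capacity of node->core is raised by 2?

Original max flow = 4.
Edge node->core does not cross the min cut (source side {mux, s}), so extra capacity there cannot help.
New max flow = 4. Increase = 0.

0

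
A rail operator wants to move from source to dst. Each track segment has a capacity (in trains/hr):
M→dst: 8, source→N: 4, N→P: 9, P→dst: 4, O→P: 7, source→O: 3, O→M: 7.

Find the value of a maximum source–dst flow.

Augment source→N→P→dst: bottleneck 4. Total 4.
Augment source→O→M→dst: bottleneck 3. Total 7.
No augmenting path remains in the residual graph.

7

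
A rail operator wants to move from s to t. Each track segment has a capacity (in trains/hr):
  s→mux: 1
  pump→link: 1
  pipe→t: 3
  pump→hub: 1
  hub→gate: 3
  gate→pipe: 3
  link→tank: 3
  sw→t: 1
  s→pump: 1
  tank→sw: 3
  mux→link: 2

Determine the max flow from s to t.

2

Augment s→pump→hub→gate→pipe→t: bottleneck 1. Total 1.
Augment s→mux→link→tank→sw→t: bottleneck 1. Total 2.
No augmenting path remains in the residual graph.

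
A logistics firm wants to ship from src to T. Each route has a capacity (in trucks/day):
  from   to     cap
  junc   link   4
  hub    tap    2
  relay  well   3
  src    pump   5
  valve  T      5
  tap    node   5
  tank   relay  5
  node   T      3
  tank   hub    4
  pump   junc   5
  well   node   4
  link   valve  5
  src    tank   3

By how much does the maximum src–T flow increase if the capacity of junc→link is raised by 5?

Original max flow = 7.
After raising cap(junc→link), augmenting paths through that edge carry 1 more unit.
New max flow = 8. Increase = 1.

1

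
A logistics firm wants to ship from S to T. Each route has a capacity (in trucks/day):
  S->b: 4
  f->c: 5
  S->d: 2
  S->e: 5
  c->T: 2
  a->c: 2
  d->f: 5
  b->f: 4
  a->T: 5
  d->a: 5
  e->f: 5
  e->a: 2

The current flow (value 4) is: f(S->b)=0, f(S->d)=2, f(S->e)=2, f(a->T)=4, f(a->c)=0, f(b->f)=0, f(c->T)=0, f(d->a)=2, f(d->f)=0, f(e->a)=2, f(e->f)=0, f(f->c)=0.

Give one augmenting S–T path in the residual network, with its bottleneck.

Residual along S->e->f->c->T: S->e: 3, e->f: 5, f->c: 5, c->T: 2.
Bottleneck = min = 2.

S->e->f->c->T, bottleneck 2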